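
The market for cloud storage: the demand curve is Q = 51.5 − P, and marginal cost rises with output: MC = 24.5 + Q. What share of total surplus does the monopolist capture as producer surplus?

Inverting demand: P = 51.5 − Q.
A monopolist chooses Q where MR = MC. MR = 51.5 − 2Q; setting this equal to 24.5 + Q gives Q = 9 and P = 42.5.
CS = ½·(51.5 − 42.5)·9 = 40.5.
PS = P·Q − VC(Q) = 42.5·9 − (24.5·9 + ½·1·9²) = 121.5.
Share captured = PS/TS = 121.5/162 = 0.75.

PS/TS = 0.75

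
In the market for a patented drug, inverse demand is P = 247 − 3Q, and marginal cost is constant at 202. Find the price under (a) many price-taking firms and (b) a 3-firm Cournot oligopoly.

Under competition P = MC = 202, so Q = (247 − 202)/3 = 15.
With 3 symmetric Cournot firms, each firm's FOC gives 247 − 12q = 202, so q = 3.75, Q = 3·3.75 = 11.25, and P = 213.25.

Competition: P = 202; Cournot: P = 213.25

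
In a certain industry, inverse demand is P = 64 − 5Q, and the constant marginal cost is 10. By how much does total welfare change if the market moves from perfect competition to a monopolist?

TS falls by 72.9

Under competition P = MC = 10, so Q = (64 − 10)/5 = 10.8.
CS = ½·(64 − 10)·10.8 = 291.6; PS = (10 − 10)·10.8 = 0; TS = 291.6.
Monopoly sets MR = MC: 64 − 10Q = 10 ⇒ Q = 5.4, P = 64 − 5·5.4 = 37.
CS = ½·(64 − 37)·5.4 = 72.9; PS = (37 − 10)·5.4 = 145.8; TS = 218.7.
Change in total welfare: 218.7 − 291.6 = −72.9.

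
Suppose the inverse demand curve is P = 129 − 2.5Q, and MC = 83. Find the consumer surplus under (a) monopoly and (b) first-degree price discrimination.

Monopoly sets MR = MC: 129 − 5Q = 83 ⇒ Q = 9.2, P = 129 − 2.5·9.2 = 106.
CS = ½·(129 − 106)·9.2 = 105.8.
With perfect price discrimination, output is the efficient level Q = 18.4 (where demand meets MC), but every buyer pays their willingness to pay: CS = 0 and PS = total surplus.
CS = 0.

Monopoly: CS = 105.8; Perfect PD: CS = 0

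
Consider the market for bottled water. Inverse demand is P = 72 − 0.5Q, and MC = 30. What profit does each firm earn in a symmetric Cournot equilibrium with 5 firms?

With 5 symmetric Cournot firms, each firm's FOC gives 72 − 3q = 30, so q = 14, Q = 5·14 = 70, and P = 37.
Each firm's profit = (37 − 30)·14 = 98.

π_i = 98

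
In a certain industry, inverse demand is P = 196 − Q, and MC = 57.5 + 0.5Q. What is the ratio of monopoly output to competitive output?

A monopolist chooses Q where MR = MC. MR = 196 − 2Q; setting this equal to 57.5 + 0.5Q gives Q = 55.4 and P = 140.6.
Competitive equilibrium sets price equal to marginal cost: 196 − Q = 57.5 + 0.5Q, so Q = 277/3 and P = 311/3.
Ratio Q_m/Q_c = 55.4/(277/3) = 0.6.

Q_m/Q_c = 0.6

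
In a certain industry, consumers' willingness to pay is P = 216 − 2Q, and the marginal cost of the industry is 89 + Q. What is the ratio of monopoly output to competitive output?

Q_m/Q_c = 0.6

The monopolist equates marginal revenue to marginal cost: 216 − 4Q = 89 + Q, so Q = 25.4. From demand, P = 165.2.
Under competition P = MC: 216 − 2Q = 89 + Q ⇒ Q = 127/3, P = 394/3.
Ratio Q_m/Q_c = 25.4/(127/3) = 0.6.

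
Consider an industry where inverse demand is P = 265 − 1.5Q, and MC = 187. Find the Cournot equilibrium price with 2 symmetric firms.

Cournot with 2 identical firms: the symmetric best-response condition is 265 − 4.5q = 187. Each firm produces q = 52/3, total output Q = 104/3, price P = 213.

P = 213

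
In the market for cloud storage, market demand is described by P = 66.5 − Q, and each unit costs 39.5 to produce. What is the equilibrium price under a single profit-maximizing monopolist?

P = 53

A monopolist chooses Q where MR = MC. MR = 66.5 − 2Q; setting this equal to 39.5 gives Q = 13.5 and P = 53.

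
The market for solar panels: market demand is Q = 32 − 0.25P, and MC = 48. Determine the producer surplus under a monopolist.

PS = 400

Inverting demand: P = 128 − 4Q.
A monopolist chooses Q where MR = MC. MR = 128 − 8Q; setting this equal to 48 gives Q = 10 and P = 88.
PS = (88 − 48)·10 = 400.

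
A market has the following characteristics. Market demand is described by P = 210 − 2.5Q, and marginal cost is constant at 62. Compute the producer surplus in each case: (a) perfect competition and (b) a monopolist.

Competition: PS = 0; Monopoly: PS = 2190.4

Competitive firms price at marginal cost: P = 62, giving Q = 59.2.
PS = (62 − 62)·59.2 = 0.
Monopoly sets MR = MC: 210 − 5Q = 62 ⇒ Q = 29.6, P = 210 − 2.5·29.6 = 136.
PS = (136 − 62)·29.6 = 2190.4.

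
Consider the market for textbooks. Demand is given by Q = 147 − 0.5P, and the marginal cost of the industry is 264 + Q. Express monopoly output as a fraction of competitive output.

Q_m/Q_c = 0.6

Inverting demand: P = 294 − 2Q.
Monopoly sets MR = MC: 294 − 4Q = 264 + Q ⇒ Q = 6, P = 294 − 2·6 = 282.
Competitive equilibrium sets price equal to marginal cost: 294 − 2Q = 264 + Q, so Q = 10 and P = 274.
Ratio Q_m/Q_c = 6/10 = 0.6.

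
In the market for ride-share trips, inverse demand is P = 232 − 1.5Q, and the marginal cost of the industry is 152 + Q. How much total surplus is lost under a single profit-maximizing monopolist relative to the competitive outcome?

Competitive equilibrium sets price equal to marginal cost: 232 − 1.5Q = 152 + Q, so Q = 32 and P = 184.
A monopolist chooses Q where MR = MC. MR = 232 − 3Q; setting this equal to 152 + Q gives Q = 20 and P = 202.
CS = ½·(232 − 184)·32 = 768; PS = (184·32 − 152·32 − ½·1·32²) = 512; TS = 1280.
CS = ½·(232 − 202)·20 = 300; PS = (202·20 − 152·20 − ½·1·20²) = 800; TS = 1100.
DWL = 1280 − 1100 = 180.

DWL = 180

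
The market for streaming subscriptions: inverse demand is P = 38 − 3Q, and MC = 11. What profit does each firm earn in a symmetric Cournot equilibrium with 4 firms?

π_i = 9.72

Cournot with 4 identical firms: the symmetric best-response condition is 38 − 15q = 11. Each firm produces q = 1.8, total output Q = 7.2, price P = 16.4.
Each firm's profit = (16.4 − 11)·1.8 = 9.72.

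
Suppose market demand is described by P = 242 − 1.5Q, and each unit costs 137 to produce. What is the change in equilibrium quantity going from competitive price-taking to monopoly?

Equilibrium quantity falls by 35

Competitive firms price at marginal cost: P = 137, giving Q = 70.
A monopolist chooses Q where MR = MC. MR = 242 − 3Q; setting this equal to 137 gives Q = 35 and P = 189.5.
Change in equilibrium quantity: 35 − 70 = −35.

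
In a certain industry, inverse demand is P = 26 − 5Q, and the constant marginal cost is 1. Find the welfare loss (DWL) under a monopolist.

DWL = 15.625

Under competition P = MC = 1, so Q = (26 − 1)/5 = 5.
A monopolist chooses Q where MR = MC. MR = 26 − 10Q; setting this equal to 1 gives Q = 2.5 and P = 13.5.
DWL is the triangle between Q = 2.5 and Q = 5: ½·(5 − 2.5)·(13.5 − 1) = 15.625.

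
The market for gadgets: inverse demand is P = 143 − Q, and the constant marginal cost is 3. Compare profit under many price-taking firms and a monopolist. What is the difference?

Under competition P = MC = 3, so Q = (143 − 3)/1 = 140.
Profit = (3 − 3)·140 = 0.
The monopolist equates marginal revenue to marginal cost: 143 − 2Q = 3, so Q = 70. From demand, P = 73.
Profit = (73 − 3)·70 = 4900.
Change in profit: 4900 − 0 = 4900.

Profit rises by 4900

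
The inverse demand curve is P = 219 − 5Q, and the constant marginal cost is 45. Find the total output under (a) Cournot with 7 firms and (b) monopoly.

With 7 symmetric Cournot firms, each firm's FOC gives 219 − 40q = 45, so q = 4.35, Q = 7·4.35 = 30.45, and P = 66.75.
Monopoly sets MR = MC: 219 − 10Q = 45 ⇒ Q = 17.4, P = 219 − 5·17.4 = 132.

Cournot: Q = 30.45; Monopoly: Q = 17.4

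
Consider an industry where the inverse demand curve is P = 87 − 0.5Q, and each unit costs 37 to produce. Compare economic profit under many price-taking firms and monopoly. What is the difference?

π rises by 1250

Under competition P = MC = 37, so Q = (87 − 37)/0.5 = 100.
Profit = (37 − 37)·100 = 0.
A monopolist chooses Q where MR = MC. MR = 87 − Q; setting this equal to 37 gives Q = 50 and P = 62.
Profit = (62 − 37)·50 = 1250.
Change in economic profit: 1250 − 0 = 1250.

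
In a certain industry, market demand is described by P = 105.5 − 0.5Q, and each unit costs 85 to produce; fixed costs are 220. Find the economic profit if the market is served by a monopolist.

Profit = −9.875

The monopolist equates marginal revenue to marginal cost: 105.5 − Q = 85, so Q = 20.5. From demand, P = 95.25.
Profit = (95.25 − 85)·20.5 − 220 = −9.875.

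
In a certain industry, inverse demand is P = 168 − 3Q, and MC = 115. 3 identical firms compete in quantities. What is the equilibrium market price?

In a 3-firm Cournot equilibrium, symmetry and the first-order condition give q = (168 − 115)/(12) = 53/12. So Q = 13.25 and P = 128.25.

P = 128.25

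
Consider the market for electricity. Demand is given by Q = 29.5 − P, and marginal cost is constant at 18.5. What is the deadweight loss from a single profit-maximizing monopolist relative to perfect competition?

Inverting demand: P = 29.5 − Q.
Under competition P = MC = 18.5, so Q = (29.5 − 18.5)/1 = 11.
The monopolist equates marginal revenue to marginal cost: 29.5 − 2Q = 18.5, so Q = 5.5. From demand, P = 24.
DWL is the triangle between Q = 5.5 and Q = 11: ½·(11 − 5.5)·(24 − 18.5) = 15.125.

DWL = 15.125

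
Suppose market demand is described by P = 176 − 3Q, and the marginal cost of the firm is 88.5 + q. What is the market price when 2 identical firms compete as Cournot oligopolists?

Cournot with 2 identical firms: the symmetric best-response condition is 176 − 9q = 88.5 + q. Each firm produces q = 8.75, total output Q = 17.5, price P = 123.5.

P = 123.5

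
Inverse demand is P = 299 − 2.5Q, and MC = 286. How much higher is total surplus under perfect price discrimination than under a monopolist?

TS rises by 8.45

The monopolist equates marginal revenue to marginal cost: 299 − 5Q = 286, so Q = 2.6. From demand, P = 292.5.
CS = ½·(299 − 292.5)·2.6 = 8.45; PS = (292.5 − 286)·2.6 = 16.9; TS = 25.35.
A perfectly discriminating monopolist sells every unit with P(Q) ≥ MC(Q), so output equals the competitive quantity Q = 5.2. Each buyer pays their reservation price, so CS = 0 and the firm captures all surplus.
TS = 33.8 (equal to competitive TS).
Change in total surplus: 33.8 − 25.35 = 8.45.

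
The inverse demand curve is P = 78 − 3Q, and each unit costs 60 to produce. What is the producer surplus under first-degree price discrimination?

PS = 54

With perfect price discrimination, output is the efficient level Q = 6 (where demand meets MC), but every buyer pays their willingness to pay: CS = 0 and PS = total surplus.
PS = ½·(78 − 60)·6 = 54.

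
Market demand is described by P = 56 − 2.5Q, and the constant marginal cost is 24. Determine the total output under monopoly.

The monopolist equates marginal revenue to marginal cost: 56 − 5Q = 24, so Q = 6.4. From demand, P = 40.

Q = 6.4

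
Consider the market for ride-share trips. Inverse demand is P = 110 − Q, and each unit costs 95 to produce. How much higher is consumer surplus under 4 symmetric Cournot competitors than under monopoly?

Consumer surplus rises by 43.875

Monopoly sets MR = MC: 110 − 2Q = 95 ⇒ Q = 7.5, P = 110 − 7.5 = 102.5.
CS = ½·(110 − 102.5)·7.5 = 28.125.
With 4 symmetric Cournot firms, each firm's FOC gives 110 − 5q = 95, so q = 3, Q = 4·3 = 12, and P = 98.
CS = ½·(110 − 98)·12 = 72.
Change in consumer surplus: 72 − 28.125 = 43.875.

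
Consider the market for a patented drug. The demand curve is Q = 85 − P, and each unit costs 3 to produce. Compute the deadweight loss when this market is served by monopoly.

DWL = 840.5

Inverting demand: P = 85 − Q.
Competitive firms price at marginal cost: P = 3, giving Q = 82.
The monopolist equates marginal revenue to marginal cost: 85 − 2Q = 3, so Q = 41. From demand, P = 44.
DWL is the triangle between Q = 41 and Q = 82: ½·(82 − 41)·(44 − 3) = 840.5.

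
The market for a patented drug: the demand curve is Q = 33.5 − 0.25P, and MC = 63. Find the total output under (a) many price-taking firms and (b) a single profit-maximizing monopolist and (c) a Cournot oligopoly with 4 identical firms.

Competition: Q = 17.75; Monopoly: Q = 8.875; Cournot: Q = 14.2

Inverting demand: P = 134 − 4Q.
Competitive firms price at marginal cost: P = 63, giving Q = 17.75.
The monopolist equates marginal revenue to marginal cost: 134 − 8Q = 63, so Q = 8.875. From demand, P = 98.5.
In a 4-firm Cournot equilibrium, symmetry and the first-order condition give q = (134 − 63)/(20) = 3.55. So Q = 14.2 and P = 77.2.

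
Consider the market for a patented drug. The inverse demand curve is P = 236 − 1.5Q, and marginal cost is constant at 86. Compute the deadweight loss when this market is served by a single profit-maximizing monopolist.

Perfect competition: P = MC = 86, so 236 − 1.5Q = 86 and Q = 100.
A monopolist chooses Q where MR = MC. MR = 236 − 3Q; setting this equal to 86 gives Q = 50 and P = 161.
DWL is the triangle between Q = 50 and Q = 100: ½·(100 − 50)·(161 − 86) = 1875.

DWL = 1875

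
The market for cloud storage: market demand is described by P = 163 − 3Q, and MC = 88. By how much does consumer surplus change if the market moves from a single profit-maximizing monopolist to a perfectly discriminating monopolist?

CS falls by 234.375

Monopoly sets MR = MC: 163 − 6Q = 88 ⇒ Q = 12.5, P = 163 − 3·12.5 = 125.5.
CS = ½·(163 − 125.5)·12.5 = 234.375.
A perfectly discriminating monopolist sells every unit with P(Q) ≥ MC(Q), so output equals the competitive quantity Q = 25. Each buyer pays their reservation price, so CS = 0 and the firm captures all surplus.
CS = 0.
Change in consumer surplus: 0 − 234.375 = −234.375.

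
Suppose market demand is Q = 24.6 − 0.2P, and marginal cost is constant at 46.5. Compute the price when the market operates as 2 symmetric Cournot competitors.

P = 72

Inverting demand: P = 123 − 5Q.
With 2 symmetric Cournot firms, each firm's FOC gives 123 − 15q = 46.5, so q = 5.1, Q = 2·5.1 = 10.2, and P = 72.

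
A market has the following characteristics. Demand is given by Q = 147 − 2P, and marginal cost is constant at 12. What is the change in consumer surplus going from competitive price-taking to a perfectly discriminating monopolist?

Consumer surplus falls by 3782.25

Inverting demand: P = 73.5 − 0.5Q.
Perfect competition: P = MC = 12, so 73.5 − 0.5Q = 12 and Q = 123.
CS = ½·(73.5 − 12)·123 = 3782.25.
A perfectly discriminating monopolist sells every unit with P(Q) ≥ MC(Q), so output equals the competitive quantity Q = 123. Each buyer pays their reservation price, so CS = 0 and the firm captures all surplus.
CS = 0.
Change in consumer surplus: 0 − 3782.25 = −3782.25.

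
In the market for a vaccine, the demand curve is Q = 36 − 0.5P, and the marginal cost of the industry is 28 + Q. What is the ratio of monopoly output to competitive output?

Inverting demand: P = 72 − 2Q.
A monopolist chooses Q where MR = MC. MR = 72 − 4Q; setting this equal to 28 + Q gives Q = 8.8 and P = 54.4.
Competitive equilibrium sets price equal to marginal cost: 72 − 2Q = 28 + Q, so Q = 44/3 and P = 128/3.
Ratio Q_m/Q_c = 8.8/(44/3) = 0.6.

Q_m/Q_c = 0.6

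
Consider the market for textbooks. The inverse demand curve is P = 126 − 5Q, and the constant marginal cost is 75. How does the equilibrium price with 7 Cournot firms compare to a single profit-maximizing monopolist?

Cournot: P = 81.375; Monopoly: P = 100.5

With 7 symmetric Cournot firms, each firm's FOC gives 126 − 40q = 75, so q = 1.275, Q = 7·1.275 = 8.925, and P = 81.375.
A monopolist chooses Q where MR = MC. MR = 126 − 10Q; setting this equal to 75 gives Q = 5.1 and P = 100.5.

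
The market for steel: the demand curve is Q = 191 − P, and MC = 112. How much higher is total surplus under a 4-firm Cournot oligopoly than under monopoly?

Total surplus rises by 655.305

Inverting demand: P = 191 − Q.
Monopoly sets MR = MC: 191 − 2Q = 112 ⇒ Q = 39.5, P = 191 − 39.5 = 151.5.
CS = ½·(191 − 151.5)·39.5 = 780.125; PS = (151.5 − 112)·39.5 = 1560.25; TS = 2340.375.
With 4 symmetric Cournot firms, each firm's FOC gives 191 − 5q = 112, so q = 15.8, Q = 4·15.8 = 63.2, and P = 127.8.
CS = ½·(191 − 127.8)·63.2 = 1997.12; PS = (127.8 − 112)·63.2 = 998.56; TS = 2995.68.
Change in total surplus: 2995.68 − 2340.375 = 655.305.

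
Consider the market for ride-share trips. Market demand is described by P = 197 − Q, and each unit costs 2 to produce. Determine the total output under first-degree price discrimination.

With perfect price discrimination, output is the efficient level Q = 195 (where demand meets MC), but every buyer pays their willingness to pay: CS = 0 and PS = total surplus.

Q = 195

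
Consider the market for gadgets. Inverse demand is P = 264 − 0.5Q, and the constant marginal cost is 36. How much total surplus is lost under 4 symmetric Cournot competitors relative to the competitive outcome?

DWL = 2079.36

Perfect competition: P = MC = 36, so 264 − 0.5Q = 36 and Q = 456.
With 4 symmetric Cournot firms, each firm's FOC gives 264 − 2.5q = 36, so q = 91.2, Q = 4·91.2 = 364.8, and P = 81.6.
DWL is the triangle between Q = 364.8 and Q = 456: ½·(456 − 364.8)·(81.6 − 36) = 2079.36.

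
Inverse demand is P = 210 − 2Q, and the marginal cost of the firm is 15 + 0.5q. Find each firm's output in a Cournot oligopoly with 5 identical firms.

q_i = 15.6

In a 5-firm Cournot equilibrium, symmetry and the first-order condition give q = (210 − 15)/(12.5) = 15.6. So Q = 78 and P = 54.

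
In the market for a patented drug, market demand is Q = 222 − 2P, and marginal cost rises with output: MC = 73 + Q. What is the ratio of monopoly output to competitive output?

Inverting demand: P = 111 − 0.5Q.
A monopolist chooses Q where MR = MC. MR = 111 − Q; setting this equal to 73 + Q gives Q = 19 and P = 101.5.
Competitive equilibrium sets price equal to marginal cost: 111 − 0.5Q = 73 + Q, so Q = 76/3 and P = 295/3.
Ratio Q_m/Q_c = 19/(76/3) = 0.75.

Q_m/Q_c = 0.75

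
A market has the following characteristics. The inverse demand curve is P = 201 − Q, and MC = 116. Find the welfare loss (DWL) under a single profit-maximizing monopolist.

Perfect competition: P = MC = 116, so 201 − Q = 116 and Q = 85.
Monopoly sets MR = MC: 201 − 2Q = 116 ⇒ Q = 42.5, P = 201 − 42.5 = 158.5.
DWL is the triangle between Q = 42.5 and Q = 85: ½·(85 − 42.5)·(158.5 − 116) = 903.125.

DWL = 903.125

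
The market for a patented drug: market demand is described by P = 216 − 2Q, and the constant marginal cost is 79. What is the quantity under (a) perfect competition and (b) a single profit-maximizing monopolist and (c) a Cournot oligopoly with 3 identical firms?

Competition: Q = 68.5; Monopoly: Q = 34.25; Cournot: Q = 51.375

Under competition P = MC = 79, so Q = (216 − 79)/2 = 68.5.
Monopoly sets MR = MC: 216 − 4Q = 79 ⇒ Q = 34.25, P = 216 − 2·34.25 = 147.5.
Cournot with 3 identical firms: the symmetric best-response condition is 216 − 8q = 79. Each firm produces q = 17.125, total output Q = 51.375, price P = 113.25.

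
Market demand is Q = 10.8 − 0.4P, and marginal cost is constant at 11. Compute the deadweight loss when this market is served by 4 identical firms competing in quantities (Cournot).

DWL = 2.048

Inverting demand: P = 27 − 2.5Q.
Competitive firms price at marginal cost: P = 11, giving Q = 6.4.
In a 4-firm Cournot equilibrium, symmetry and the first-order condition give q = (27 − 11)/(12.5) = 1.28. So Q = 5.12 and P = 14.2.
DWL is the triangle between Q = 5.12 and Q = 6.4: ½·(6.4 − 5.12)·(14.2 − 11) = 2.048.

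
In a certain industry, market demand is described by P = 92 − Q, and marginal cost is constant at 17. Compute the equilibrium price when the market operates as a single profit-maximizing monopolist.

P = 54.5

Monopoly sets MR = MC: 92 − 2Q = 17 ⇒ Q = 37.5, P = 92 − 37.5 = 54.5.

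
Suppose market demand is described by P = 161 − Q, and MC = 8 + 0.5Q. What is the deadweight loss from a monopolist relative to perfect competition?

Under competition P = MC: 161 − Q = 8 + 0.5Q ⇒ Q = 102, P = 59.
A monopolist chooses Q where MR = MC. MR = 161 − 2Q; setting this equal to 8 + 0.5Q gives Q = 61.2 and P = 99.8.
CS = ½·(161 − 59)·102 = 5202; PS = (59·102 − 8·102 − ½·0.5·102²) = 2601; TS = 7803.
CS = ½·(161 − 99.8)·61.2 = 1872.72; PS = (99.8·61.2 − 8·61.2 − ½·0.5·61.2²) = 4681.8; TS = 6554.52.
DWL = 7803 − 6554.52 = 1248.48.

DWL = 1248.48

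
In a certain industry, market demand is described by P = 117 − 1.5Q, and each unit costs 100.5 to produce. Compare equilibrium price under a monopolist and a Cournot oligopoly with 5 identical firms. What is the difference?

Monopoly sets MR = MC: 117 − 3Q = 100.5 ⇒ Q = 5.5, P = 117 − 1.5·5.5 = 108.75.
With 5 symmetric Cournot firms, each firm's FOC gives 117 − 9q = 100.5, so q = 11/6, Q = 5·11/6 = 55/6, and P = 103.25.
Change in equilibrium price: 103.25 − 108.75 = −5.5.

P falls by 5.5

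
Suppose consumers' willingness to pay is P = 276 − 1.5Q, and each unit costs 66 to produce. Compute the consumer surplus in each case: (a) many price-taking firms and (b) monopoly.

Competition: CS = 14700; Monopoly: CS = 3675

Perfect competition: P = MC = 66, so 276 − 1.5Q = 66 and Q = 140.
CS = ½·(276 − 66)·140 = 14700.
The monopolist equates marginal revenue to marginal cost: 276 − 3Q = 66, so Q = 70. From demand, P = 171.
CS = ½·(276 − 171)·70 = 3675.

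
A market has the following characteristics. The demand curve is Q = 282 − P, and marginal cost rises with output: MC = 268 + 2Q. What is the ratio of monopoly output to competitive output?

Q_m/Q_c = 0.75

Inverting demand: P = 282 − Q.
A monopolist chooses Q where MR = MC. MR = 282 − 2Q; setting this equal to 268 + 2Q gives Q = 3.5 and P = 278.5.
Competitive equilibrium sets price equal to marginal cost: 282 − Q = 268 + 2Q, so Q = 14/3 and P = 832/3.
Ratio Q_m/Q_c = 3.5/(14/3) = 0.75.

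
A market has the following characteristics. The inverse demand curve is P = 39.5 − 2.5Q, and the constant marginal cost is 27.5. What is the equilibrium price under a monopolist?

Monopoly sets MR = MC: 39.5 − 5Q = 27.5 ⇒ Q = 2.4, P = 39.5 − 2.5·2.4 = 33.5.

P = 33.5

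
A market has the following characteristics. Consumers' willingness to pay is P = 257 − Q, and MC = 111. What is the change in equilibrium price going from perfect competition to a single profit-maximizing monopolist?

Equilibrium price rises by 73

Competitive firms price at marginal cost: P = 111, giving Q = 146.
A monopolist chooses Q where MR = MC. MR = 257 − 2Q; setting this equal to 111 gives Q = 73 and P = 184.
Change in equilibrium price: 184 − 111 = 73.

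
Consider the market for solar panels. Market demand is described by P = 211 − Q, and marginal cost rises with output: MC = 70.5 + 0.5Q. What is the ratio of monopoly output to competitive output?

The monopolist equates marginal revenue to marginal cost: 211 − 2Q = 70.5 + 0.5Q, so Q = 56.2. From demand, P = 154.8.
Under competition P = MC: 211 − Q = 70.5 + 0.5Q ⇒ Q = 281/3, P = 352/3.
Ratio Q_m/Q_c = 56.2/(281/3) = 0.6.

Q_m/Q_c = 0.6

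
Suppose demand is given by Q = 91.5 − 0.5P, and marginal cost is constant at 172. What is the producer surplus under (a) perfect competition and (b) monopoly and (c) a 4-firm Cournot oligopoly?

Competition: PS = 0; Monopoly: PS = 15.125; Cournot: PS = 9.68

Inverting demand: P = 183 − 2Q.
Competitive firms price at marginal cost: P = 172, giving Q = 5.5.
PS = (172 − 172)·5.5 = 0.
Monopoly sets MR = MC: 183 − 4Q = 172 ⇒ Q = 2.75, P = 183 − 2·2.75 = 177.5.
PS = (177.5 − 172)·2.75 = 15.125.
Cournot with 4 identical firms: the symmetric best-response condition is 183 − 10q = 172. Each firm produces q = 1.1, total output Q = 4.4, price P = 174.2.
PS = (174.2 − 172)·4.4 = 9.68.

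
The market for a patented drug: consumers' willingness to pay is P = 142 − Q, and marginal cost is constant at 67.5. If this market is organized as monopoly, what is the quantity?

A monopolist chooses Q where MR = MC. MR = 142 − 2Q; setting this equal to 67.5 gives Q = 37.25 and P = 104.75.

Q = 37.25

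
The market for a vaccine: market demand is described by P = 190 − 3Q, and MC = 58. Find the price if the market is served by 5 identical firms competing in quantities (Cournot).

In a 5-firm Cournot equilibrium, symmetry and the first-order condition give q = (190 − 58)/(18) = 22/3. So Q = 110/3 and P = 80.

P = 80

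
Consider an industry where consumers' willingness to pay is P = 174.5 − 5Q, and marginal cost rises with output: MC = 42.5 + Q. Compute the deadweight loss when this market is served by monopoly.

DWL = 300

Under competition P = MC: 174.5 − 5Q = 42.5 + Q ⇒ Q = 22, P = 64.5.
A monopolist chooses Q where MR = MC. MR = 174.5 − 10Q; setting this equal to 42.5 + Q gives Q = 12 and P = 114.5.
CS = ½·(174.5 − 64.5)·22 = 1210; PS = (64.5·22 − 42.5·22 − ½·1·22²) = 242; TS = 1452.
CS = ½·(174.5 − 114.5)·12 = 360; PS = (114.5·12 − 42.5·12 − ½·1·12²) = 792; TS = 1152.
DWL = 1452 − 1152 = 300.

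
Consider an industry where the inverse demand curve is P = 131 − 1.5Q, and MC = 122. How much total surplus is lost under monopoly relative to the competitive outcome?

DWL = 6.75

Under competition P = MC = 122, so Q = (131 − 122)/1.5 = 6.
Monopoly sets MR = MC: 131 − 3Q = 122 ⇒ Q = 3, P = 131 − 1.5·3 = 126.5.
DWL is the triangle between Q = 3 and Q = 6: ½·(6 − 3)·(126.5 − 122) = 6.75.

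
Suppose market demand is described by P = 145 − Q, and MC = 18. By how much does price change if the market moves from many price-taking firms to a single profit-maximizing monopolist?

Under competition P = MC = 18, so Q = (145 − 18)/1 = 127.
A monopolist chooses Q where MR = MC. MR = 145 − 2Q; setting this equal to 18 gives Q = 63.5 and P = 81.5.
Change in price: 81.5 − 18 = 63.5.

Price rises by 63.5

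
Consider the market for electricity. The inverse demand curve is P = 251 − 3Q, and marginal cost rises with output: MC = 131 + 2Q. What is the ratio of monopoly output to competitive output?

The monopolist equates marginal revenue to marginal cost: 251 − 6Q = 131 + 2Q, so Q = 15. From demand, P = 206.
Under competition P = MC: 251 − 3Q = 131 + 2Q ⇒ Q = 24, P = 179.
Ratio Q_m/Q_c = 15/24 = 0.625.

Q_m/Q_c = 0.625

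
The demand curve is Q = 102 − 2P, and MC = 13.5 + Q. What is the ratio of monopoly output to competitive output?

Q_m/Q_c = 0.75

Inverting demand: P = 51 − 0.5Q.
A monopolist chooses Q where MR = MC. MR = 51 − Q; setting this equal to 13.5 + Q gives Q = 18.75 and P = 41.625.
Under competition P = MC: 51 − 0.5Q = 13.5 + Q ⇒ Q = 25, P = 38.5.
Ratio Q_m/Q_c = 18.75/25 = 0.75.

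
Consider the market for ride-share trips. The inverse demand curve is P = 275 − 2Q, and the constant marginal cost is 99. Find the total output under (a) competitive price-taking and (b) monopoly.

Perfect competition: P = MC = 99, so 275 − 2Q = 99 and Q = 88.
The monopolist equates marginal revenue to marginal cost: 275 − 4Q = 99, so Q = 44. From demand, P = 187.

Competition: Q = 88; Monopoly: Q = 44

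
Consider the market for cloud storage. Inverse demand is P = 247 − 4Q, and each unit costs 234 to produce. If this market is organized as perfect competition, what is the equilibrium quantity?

Competitive firms price at marginal cost: P = 234, giving Q = 3.25.

Q = 3.25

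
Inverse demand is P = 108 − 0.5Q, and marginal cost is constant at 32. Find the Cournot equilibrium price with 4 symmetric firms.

P = 47.2

With 4 symmetric Cournot firms, each firm's FOC gives 108 − 2.5q = 32, so q = 30.4, Q = 4·30.4 = 121.6, and P = 47.2.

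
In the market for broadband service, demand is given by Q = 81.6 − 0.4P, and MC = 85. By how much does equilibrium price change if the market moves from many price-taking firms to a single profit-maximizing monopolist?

Inverting demand: P = 204 − 2.5Q.
Competitive firms price at marginal cost: P = 85, giving Q = 47.6.
The monopolist equates marginal revenue to marginal cost: 204 − 5Q = 85, so Q = 23.8. From demand, P = 144.5.
Change in equilibrium price: 144.5 − 85 = 59.5.

P rises by 59.5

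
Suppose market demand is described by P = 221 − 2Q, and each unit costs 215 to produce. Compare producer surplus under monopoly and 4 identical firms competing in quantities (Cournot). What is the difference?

Monopoly sets MR = MC: 221 − 4Q = 215 ⇒ Q = 1.5, P = 221 − 2·1.5 = 218.
PS = (218 − 215)·1.5 = 4.5.
With 4 symmetric Cournot firms, each firm's FOC gives 221 − 10q = 215, so q = 0.6, Q = 4·0.6 = 2.4, and P = 216.2.
PS = (216.2 − 215)·2.4 = 2.88.
Change in producer surplus: 2.88 − 4.5 = −1.62.

Producer surplus falls by 1.62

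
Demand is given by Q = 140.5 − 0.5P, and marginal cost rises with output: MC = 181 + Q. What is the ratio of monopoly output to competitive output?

Q_m/Q_c = 0.6

Inverting demand: P = 281 − 2Q.
Monopoly sets MR = MC: 281 − 4Q = 181 + Q ⇒ Q = 20, P = 281 − 2·20 = 241.
Under competition P = MC: 281 − 2Q = 181 + Q ⇒ Q = 100/3, P = 643/3.
Ratio Q_m/Q_c = 20/(100/3) = 0.6.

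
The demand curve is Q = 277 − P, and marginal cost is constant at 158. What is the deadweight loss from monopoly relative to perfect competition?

DWL = 1770.125

Inverting demand: P = 277 − Q.
Under competition P = MC = 158, so Q = (277 − 158)/1 = 119.
A monopolist chooses Q where MR = MC. MR = 277 − 2Q; setting this equal to 158 gives Q = 59.5 and P = 217.5.
DWL is the triangle between Q = 59.5 and Q = 119: ½·(119 − 59.5)·(217.5 − 158) = 1770.125.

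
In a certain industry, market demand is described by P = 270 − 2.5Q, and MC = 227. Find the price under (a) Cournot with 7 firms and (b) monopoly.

Cournot: P = 232.375; Monopoly: P = 248.5

Cournot with 7 identical firms: the symmetric best-response condition is 270 − 20q = 227. Each firm produces q = 2.15, total output Q = 15.05, price P = 232.375.
The monopolist equates marginal revenue to marginal cost: 270 − 5Q = 227, so Q = 8.6. From demand, P = 248.5.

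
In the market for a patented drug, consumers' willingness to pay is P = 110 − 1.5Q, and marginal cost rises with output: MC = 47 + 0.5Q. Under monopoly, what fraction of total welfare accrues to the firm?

Monopoly sets MR = MC: 110 − 3Q = 47 + 0.5Q ⇒ Q = 18, P = 110 − 1.5·18 = 83.
CS = ½·(110 − 83)·18 = 243.
PS = P·Q − VC(Q) = 83·18 − (47·18 + ½·0.5·18²) = 567.
Share captured = PS/TS = 567/810 = 0.7.

PS/TS = 0.7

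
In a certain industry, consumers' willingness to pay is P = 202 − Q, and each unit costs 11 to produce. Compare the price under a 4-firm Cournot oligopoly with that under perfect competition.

Cournot: P = 49.2; Competition: P = 11

Cournot with 4 identical firms: the symmetric best-response condition is 202 − 5q = 11. Each firm produces q = 38.2, total output Q = 152.8, price P = 49.2.
Competitive firms price at marginal cost: P = 11, giving Q = 191.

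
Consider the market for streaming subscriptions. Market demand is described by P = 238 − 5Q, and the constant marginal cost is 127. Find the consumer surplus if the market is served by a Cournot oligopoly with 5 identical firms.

With 5 symmetric Cournot firms, each firm's FOC gives 238 − 30q = 127, so q = 3.7, Q = 5·3.7 = 18.5, and P = 145.5.
CS = ½·(238 − 145.5)·18.5 = 855.625.

CS = 855.625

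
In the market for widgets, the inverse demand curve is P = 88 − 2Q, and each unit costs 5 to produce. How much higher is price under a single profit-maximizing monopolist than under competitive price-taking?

Price rises by 41.5

Perfect competition: P = MC = 5, so 88 − 2Q = 5 and Q = 41.5.
Monopoly sets MR = MC: 88 − 4Q = 5 ⇒ Q = 20.75, P = 88 − 2·20.75 = 46.5.
Change in price: 46.5 − 5 = 41.5.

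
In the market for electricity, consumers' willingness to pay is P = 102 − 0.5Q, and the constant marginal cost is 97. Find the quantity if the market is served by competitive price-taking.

Competitive firms price at marginal cost: P = 97, giving Q = 10.

Q = 10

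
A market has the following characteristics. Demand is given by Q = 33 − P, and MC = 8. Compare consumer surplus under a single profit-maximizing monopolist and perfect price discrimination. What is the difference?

CS falls by 78.125

Inverting demand: P = 33 − Q.
A monopolist chooses Q where MR = MC. MR = 33 − 2Q; setting this equal to 8 gives Q = 12.5 and P = 20.5.
CS = ½·(33 − 20.5)·12.5 = 78.125.
Under first-degree price discrimination the firm charges each unit its demand price and produces up to where P = MC, i.e. Q = 25. Consumer surplus is zero; producer surplus equals total surplus.
CS = 0.
Change in consumer surplus: 0 − 78.125 = −78.125.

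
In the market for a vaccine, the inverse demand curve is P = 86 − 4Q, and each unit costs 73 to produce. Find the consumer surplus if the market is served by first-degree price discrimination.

With perfect price discrimination, output is the efficient level Q = 3.25 (where demand meets MC), but every buyer pays their willingness to pay: CS = 0 and PS = total surplus.
CS = 0.

CS = 0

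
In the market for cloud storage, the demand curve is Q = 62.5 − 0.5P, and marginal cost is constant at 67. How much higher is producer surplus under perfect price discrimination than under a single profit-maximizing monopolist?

Inverting demand: P = 125 − 2Q.
A monopolist chooses Q where MR = MC. MR = 125 − 4Q; setting this equal to 67 gives Q = 14.5 and P = 96.
PS = (96 − 67)·14.5 = 420.5.
Under first-degree price discrimination the firm charges each unit its demand price and produces up to where P = MC, i.e. Q = 29. Consumer surplus is zero; producer surplus equals total surplus.
PS = ½·(125 − 67)·29 = 841.
Change in producer surplus: 841 − 420.5 = 420.5.

PS rises by 420.5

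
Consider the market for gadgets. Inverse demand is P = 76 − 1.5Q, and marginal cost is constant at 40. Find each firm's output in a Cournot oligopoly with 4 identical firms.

q_i = 4.8

Cournot with 4 identical firms: the symmetric best-response condition is 76 − 7.5q = 40. Each firm produces q = 4.8, total output Q = 19.2, price P = 47.2.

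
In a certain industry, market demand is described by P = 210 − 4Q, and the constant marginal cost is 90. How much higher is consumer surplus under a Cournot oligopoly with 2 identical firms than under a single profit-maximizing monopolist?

Consumer surplus rises by 350

Monopoly sets MR = MC: 210 − 8Q = 90 ⇒ Q = 15, P = 210 − 4·15 = 150.
CS = ½·(210 − 150)·15 = 450.
In a 2-firm Cournot equilibrium, symmetry and the first-order condition give q = (210 − 90)/(12) = 10. So Q = 20 and P = 130.
CS = ½·(210 − 130)·20 = 800.
Change in consumer surplus: 800 − 450 = 350.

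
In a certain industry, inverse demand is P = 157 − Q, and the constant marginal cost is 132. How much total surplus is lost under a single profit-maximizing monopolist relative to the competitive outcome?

DWL = 78.125

Competitive firms price at marginal cost: P = 132, giving Q = 25.
A monopolist chooses Q where MR = MC. MR = 157 − 2Q; setting this equal to 132 gives Q = 12.5 and P = 144.5.
DWL is the triangle between Q = 12.5 and Q = 25: ½·(25 − 12.5)·(144.5 − 132) = 78.125.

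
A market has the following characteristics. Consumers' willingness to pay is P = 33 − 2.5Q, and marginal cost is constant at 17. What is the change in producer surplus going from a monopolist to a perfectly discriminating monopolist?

Producer surplus rises by 25.6

A monopolist chooses Q where MR = MC. MR = 33 − 5Q; setting this equal to 17 gives Q = 3.2 and P = 25.
PS = (25 − 17)·3.2 = 25.6.
With perfect price discrimination, output is the efficient level Q = 6.4 (where demand meets MC), but every buyer pays their willingness to pay: CS = 0 and PS = total surplus.
PS = ½·(33 − 17)·6.4 = 51.2.
Change in producer surplus: 51.2 − 25.6 = 25.6.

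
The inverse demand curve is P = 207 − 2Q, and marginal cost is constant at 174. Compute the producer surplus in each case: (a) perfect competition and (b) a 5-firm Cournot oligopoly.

Competition: PS = 0; Cournot: PS = 75.625

Perfect competition: P = MC = 174, so 207 − 2Q = 174 and Q = 16.5.
PS = (174 − 174)·16.5 = 0.
In a 5-firm Cournot equilibrium, symmetry and the first-order condition give q = (207 − 174)/(12) = 2.75. So Q = 13.75 and P = 179.5.
PS = (179.5 − 174)·13.75 = 75.625.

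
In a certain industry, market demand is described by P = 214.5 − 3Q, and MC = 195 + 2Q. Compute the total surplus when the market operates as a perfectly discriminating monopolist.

TS = 38.025

With perfect price discrimination, output is the efficient level Q = 3.9 (where demand meets MC), but every buyer pays their willingness to pay: CS = 0 and PS = total surplus.
TS = 38.025 (equal to competitive TS).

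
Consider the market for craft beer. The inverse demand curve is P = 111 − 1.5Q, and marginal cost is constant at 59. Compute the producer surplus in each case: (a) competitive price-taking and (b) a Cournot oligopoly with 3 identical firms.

Competition: PS = 0; Cournot: PS = 338

Under competition P = MC = 59, so Q = (111 − 59)/1.5 = 104/3.
PS = (59 − 59)·104/3 = 0.
Cournot with 3 identical firms: the symmetric best-response condition is 111 − 6q = 59. Each firm produces q = 26/3, total output Q = 26, price P = 72.
PS = (72 − 59)·26 = 338.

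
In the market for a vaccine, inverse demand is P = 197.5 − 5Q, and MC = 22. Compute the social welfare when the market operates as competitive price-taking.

TS = 3080.025

Under competition P = MC = 22, so Q = (197.5 − 22)/5 = 35.1.
CS = ½·(197.5 − 22)·35.1 = 3080.025; PS = (22 − 22)·35.1 = 0; TS = 3080.025.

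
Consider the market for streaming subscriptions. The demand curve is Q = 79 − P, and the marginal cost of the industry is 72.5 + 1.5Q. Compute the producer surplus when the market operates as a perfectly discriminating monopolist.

PS = 8.45

Inverting demand: P = 79 − Q.
A perfectly discriminating monopolist sells every unit with P(Q) ≥ MC(Q), so output equals the competitive quantity Q = 2.6. Each buyer pays their reservation price, so CS = 0 and the firm captures all surplus.
PS = ½·(79 − 72.5)·2.6 = 8.45.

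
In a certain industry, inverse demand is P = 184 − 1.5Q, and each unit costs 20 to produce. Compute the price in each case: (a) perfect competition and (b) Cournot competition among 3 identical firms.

Competitive firms price at marginal cost: P = 20, giving Q = 328/3.
Cournot with 3 identical firms: the symmetric best-response condition is 184 − 6q = 20. Each firm produces q = 82/3, total output Q = 82, price P = 61.

Competition: P = 20; Cournot: P = 61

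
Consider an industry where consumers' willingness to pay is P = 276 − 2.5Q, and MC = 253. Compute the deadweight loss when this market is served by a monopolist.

Under competition P = MC = 253, so Q = (276 − 253)/2.5 = 9.2.
The monopolist equates marginal revenue to marginal cost: 276 − 5Q = 253, so Q = 4.6. From demand, P = 264.5.
DWL is the triangle between Q = 4.6 and Q = 9.2: ½·(9.2 − 4.6)·(264.5 − 253) = 26.45.

DWL = 26.45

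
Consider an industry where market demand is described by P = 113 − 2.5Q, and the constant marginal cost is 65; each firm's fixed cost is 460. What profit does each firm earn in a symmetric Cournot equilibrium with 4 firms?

With 4 symmetric Cournot firms, each firm's FOC gives 113 − 12.5q = 65, so q = 3.84, Q = 4·3.84 = 15.36, and P = 74.6.
Each firm's profit = (74.6 − 65)·3.84 − 460 = −423.136.

π_i = −423.136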